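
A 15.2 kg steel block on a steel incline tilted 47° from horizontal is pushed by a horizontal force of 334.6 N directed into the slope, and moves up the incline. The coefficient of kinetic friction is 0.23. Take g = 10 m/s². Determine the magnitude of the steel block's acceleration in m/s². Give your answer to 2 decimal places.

The horizontal push has components F cos 47° = 334.6 × 0.6820 = 228.197 N up the incline and F sin 47° = 334.6 × 0.7314 = 244.726 N pressing into the surface.
The normal force is therefore N = mg cos 47° + F sin 47° = 103.664 + 244.726 = 348.390 N, and kinetic friction down the slope is μN = 0.23 × 348.390 = 80.130 N.
Along the incline: F cos 47° − mg sin 47° − μN = ma, so 228.197 − 111.173 − 80.130 = 15.2 a, giving a = 2.4272 m/s².

2.43 m/s²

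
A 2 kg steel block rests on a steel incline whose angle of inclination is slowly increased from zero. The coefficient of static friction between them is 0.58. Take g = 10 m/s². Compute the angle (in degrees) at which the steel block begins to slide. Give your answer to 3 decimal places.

At the threshold of sliding, static friction is at its maximum μ_s N and exactly balances the weight component along the incline: mg sin θ = μ_s mg cos θ.
Hence tan θ = μ_s = 0.58, so θ = arctan(0.58) = 30.1137°.

30.114°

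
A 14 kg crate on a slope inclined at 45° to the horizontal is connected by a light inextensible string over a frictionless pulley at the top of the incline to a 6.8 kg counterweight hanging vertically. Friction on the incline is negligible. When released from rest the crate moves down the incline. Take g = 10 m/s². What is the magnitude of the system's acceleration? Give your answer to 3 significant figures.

For the crate on the incline: the weight component along the slope is m₁g sin 45° = 14 × 10 × 0.7071 = 98.994 N and the normal force is N = m₁g cos 45° = 98.995 N.
Newton's second law for the crate (down-slope positive): 98.994 − T = 14 a. For the hanging counterweight (upward positive): T − 6.8 × 10 = 6.8 a.
Adding the two equations eliminates T: 30.994 = 20.8 a, so a = 1.4901 m/s².

1.49 m/s²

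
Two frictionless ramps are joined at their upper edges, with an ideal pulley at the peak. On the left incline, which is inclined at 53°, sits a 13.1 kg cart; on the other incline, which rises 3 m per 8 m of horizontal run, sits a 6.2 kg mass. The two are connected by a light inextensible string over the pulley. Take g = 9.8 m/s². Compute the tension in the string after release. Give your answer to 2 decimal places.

Resolve each weight along its own incline: the 13.1 kg mass has component 13.1 × 9.8 × sin 53° = 102.529 N down its slope, and the 6.2 kg mass has 6.2 × 9.8 × sin 20.56° = 21.334 N down its slope.
The 13.1 kg side's 102.529 N exceeds the other side's 21.334 N, so that mass slides down and the 6.2 kg mass slides up. Taking that direction as positive, Newton's second law for the whole system gives 102.529 − 21.334 = (13.1 + 6.2) a, so a = 81.195 / 19.3 = 4.2070 m/s².
For the 6.2 kg mass (up-slope positive): T − 21.334 = 6.2 × 4.2070, so T = 47.417 N.

47.42 N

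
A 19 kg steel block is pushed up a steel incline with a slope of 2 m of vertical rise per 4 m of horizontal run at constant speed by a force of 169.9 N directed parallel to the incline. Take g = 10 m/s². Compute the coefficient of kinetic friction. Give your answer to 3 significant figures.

0.500

At constant speed ΣF = 0 along the incline. The applied 169.9 N acts up the slope; the weight component mg sin 26.57° = 84.971 N and kinetic friction μN both act down the slope.
So 169.9 = 84.971 + μ × 169.941, giving μ = (169.9 − 84.971) / 169.941 = 0.4998.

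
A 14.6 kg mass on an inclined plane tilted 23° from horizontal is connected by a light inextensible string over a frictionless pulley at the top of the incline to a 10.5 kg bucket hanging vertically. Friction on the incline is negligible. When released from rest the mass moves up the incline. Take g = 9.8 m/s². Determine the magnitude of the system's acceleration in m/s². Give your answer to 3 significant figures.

1.87 m/s²

For the mass on the incline: the weight component along the slope is m₁g sin 23° = 14.6 × 9.8 × 0.3907 = 55.901 N and the normal force is N = m₁g cos 23° = 131.706 N.
Newton's second law for the mass (up-slope positive): T − 55.901 = 14.6 a. For the hanging bucket (downward positive): 10.5 × 9.8 − T = 10.5 a.
Adding the two equations eliminates T: 46.999 = 25.1 a, so a = 1.8725 m/s².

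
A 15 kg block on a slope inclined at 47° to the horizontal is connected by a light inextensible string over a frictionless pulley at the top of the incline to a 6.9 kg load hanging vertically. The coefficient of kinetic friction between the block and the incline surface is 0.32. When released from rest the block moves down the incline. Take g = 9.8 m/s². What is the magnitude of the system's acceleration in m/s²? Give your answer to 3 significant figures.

For the block on the incline: the weight component along the slope is m₁g sin 47° = 15 × 9.8 × 0.7314 = 107.516 N and the normal force is N = m₁g cos 47° = 100.254 N.
Kinetic friction opposes the block's motion down the incline: f = μN = 0.32 × 100.254 = 32.081 N acting up the slope.
Newton's second law for the block (down-slope positive): 107.516 − 32.081 − T = 15 a. For the hanging load (upward positive): T − 6.9 × 9.8 = 6.9 a.
Adding the two equations eliminates T: 7.815 = 21.9 a, so a = 0.3568 m/s².

0.357 m/s²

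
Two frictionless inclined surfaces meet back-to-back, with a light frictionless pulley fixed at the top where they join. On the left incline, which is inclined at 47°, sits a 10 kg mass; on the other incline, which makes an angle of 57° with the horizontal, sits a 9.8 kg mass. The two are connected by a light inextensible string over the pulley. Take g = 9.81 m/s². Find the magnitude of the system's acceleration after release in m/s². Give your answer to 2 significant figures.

0.45 m/s²

Resolve each weight along its own incline: the 10 kg mass has component 10 × 9.81 × sin 47° = 71.746 N down its slope, and the 9.8 kg mass has 9.8 × 9.81 × sin 57° = 80.628 N down its slope.
The 9.8 kg side's 80.628 N exceeds the other side's 71.746 N, so that mass slides down and the 10 kg mass slides up. Taking that direction as positive, Newton's second law for the whole system gives 80.628 − 71.746 = (10 + 9.8) a, so a = 8.882 / 19.8 = 0.4486 m/s².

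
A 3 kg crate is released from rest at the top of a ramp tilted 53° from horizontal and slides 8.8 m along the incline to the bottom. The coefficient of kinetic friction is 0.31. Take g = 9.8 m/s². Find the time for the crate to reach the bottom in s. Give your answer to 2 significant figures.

1.7 s

The weight component along the incline is mg sin 53° = 23.480 N and the normal force is N = mg cos 53° = 17.693 N.
Friction up the slope is f = μN = 0.31 × 17.693 = 5.485 N, so the net downslope force is 23.480 − 5.485 = 17.995 N and a = 17.995 / 3 = 5.9983 m/s².
Starting from rest, L = ½at², so t = √(2L/a) = √(2 × 8.8 / 5.9983) = 1.7129 s.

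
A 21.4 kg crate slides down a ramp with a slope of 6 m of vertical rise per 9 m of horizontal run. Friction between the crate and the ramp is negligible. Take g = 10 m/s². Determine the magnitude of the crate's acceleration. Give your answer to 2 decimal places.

5.55 m/s²

Resolving the weight along the incline: the component pulling the crate down the slope is mg sin 33.69° = 21.4 × 10 × 0.5547 = 118.706 N, and the normal force is N = mg cos 33.69° = 21.4 × 10 × 0.8321 = 178.069 N.
With no friction the net force along the incline is 118.706 N, so a = g sin 33.69° = 118.706 / 21.4 = 5.5470 m/s².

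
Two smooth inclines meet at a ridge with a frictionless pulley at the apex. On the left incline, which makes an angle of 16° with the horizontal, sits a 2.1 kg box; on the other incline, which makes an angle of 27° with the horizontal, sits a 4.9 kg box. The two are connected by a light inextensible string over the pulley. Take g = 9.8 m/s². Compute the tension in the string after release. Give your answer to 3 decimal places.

10.511 N

Resolve each weight along its own incline: the 2.1 kg mass has component 2.1 × 9.8 × sin 16° = 5.673 N down its slope, and the 4.9 kg mass has 4.9 × 9.8 × sin 27° = 21.801 N down its slope.
The 4.9 kg side's 21.801 N exceeds the other side's 5.673 N, so that mass slides down and the 2.1 kg mass slides up. Taking that direction as positive, Newton's second law for the whole system gives 21.801 − 5.673 = (2.1 + 4.9) a, so a = 16.128 / 7 = 2.3040 m/s².
For the 2.1 kg mass (up-slope positive): T − 5.673 = 2.1 × 2.3040, so T = 10.511 N.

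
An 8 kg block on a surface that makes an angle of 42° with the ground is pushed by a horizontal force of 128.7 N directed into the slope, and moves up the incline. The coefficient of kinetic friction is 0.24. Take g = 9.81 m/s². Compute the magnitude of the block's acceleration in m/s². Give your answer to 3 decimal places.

1.058 m/s²

The horizontal push has components F cos 42° = 128.7 × 0.7431 = 95.637 N up the incline and F sin 42° = 128.7 × 0.6691 = 86.113 N pressing into the surface.
The normal force is therefore N = mg cos 42° + F sin 42° = 58.318 + 86.113 = 144.431 N, and kinetic friction down the slope is μN = 0.24 × 144.431 = 34.663 N.
Along the incline: F cos 42° − mg sin 42° − μN = ma, so 95.637 − 52.511 − 34.663 = 8 a, giving a = 1.0579 m/s².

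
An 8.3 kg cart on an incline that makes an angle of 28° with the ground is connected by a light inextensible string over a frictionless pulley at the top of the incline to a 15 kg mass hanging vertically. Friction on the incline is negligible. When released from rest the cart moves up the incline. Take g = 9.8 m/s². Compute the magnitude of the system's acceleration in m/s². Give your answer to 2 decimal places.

For the cart on the incline: the weight component along the slope is m₁g sin 28° = 8.3 × 9.8 × 0.4695 = 38.189 N and the normal force is N = m₁g cos 28° = 71.819 N.
Newton's second law for the cart (up-slope positive): T − 38.189 = 8.3 a. For the hanging mass (downward positive): 15 × 9.8 − T = 15 a.
Adding the two equations eliminates T: 108.811 = 23.3 a, so a = 4.6700 m/s².

4.67 m/s²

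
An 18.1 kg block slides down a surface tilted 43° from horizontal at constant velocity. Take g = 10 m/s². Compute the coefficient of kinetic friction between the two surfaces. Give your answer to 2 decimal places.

0.93

At constant velocity the net force along the incline is zero: mg sin 43° = μ mg cos 43°.
So μ = tan 43° = 0.6820 / 0.7314 = 0.9325.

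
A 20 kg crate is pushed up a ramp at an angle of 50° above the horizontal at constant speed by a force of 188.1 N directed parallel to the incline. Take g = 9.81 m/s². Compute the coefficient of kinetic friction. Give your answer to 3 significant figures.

0.300

At constant speed ΣF = 0 along the incline. The applied 188.1 N acts up the slope; the weight component mg sin 50° = 150.298 N and kinetic friction μN both act down the slope.
So 188.1 = 150.298 + μ × 126.115, giving μ = (188.1 − 150.298) / 126.115 = 0.2997.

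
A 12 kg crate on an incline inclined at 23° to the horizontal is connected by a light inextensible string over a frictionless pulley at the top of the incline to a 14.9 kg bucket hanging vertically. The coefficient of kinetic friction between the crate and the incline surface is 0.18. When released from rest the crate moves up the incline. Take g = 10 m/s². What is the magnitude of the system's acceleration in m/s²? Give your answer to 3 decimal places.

3.057 m/s²

For the crate on the incline: the weight component along the slope is m₁g sin 23° = 12 × 10 × 0.3907 = 46.884 N and the normal force is N = m₁g cos 23° = 110.461 N.
Kinetic friction opposes the crate's motion up the incline: f = μN = 0.18 × 110.461 = 19.883 N acting down the slope.
Newton's second law for the crate (up-slope positive): T − 46.884 − 19.883 = 12 a. For the hanging bucket (downward positive): 14.9 × 10 − T = 14.9 a.
Adding the two equations eliminates T: 82.233 = 26.9 a, so a = 3.0570 m/s².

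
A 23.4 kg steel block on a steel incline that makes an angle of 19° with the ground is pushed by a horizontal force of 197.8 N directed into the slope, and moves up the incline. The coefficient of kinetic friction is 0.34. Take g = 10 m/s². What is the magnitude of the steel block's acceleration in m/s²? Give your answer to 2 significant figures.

The horizontal push has components F cos 19° = 197.8 × 0.9455 = 187.020 N up the incline and F sin 19° = 197.8 × 0.3256 = 64.404 N pressing into the surface.
The normal force is therefore N = mg cos 19° + F sin 19° = 221.247 + 64.404 = 285.651 N, and kinetic friction down the slope is μN = 0.34 × 285.651 = 97.121 N.
Along the incline: F cos 19° − mg sin 19° − μN = ma, so 187.020 − 76.190 − 97.121 = 23.4 a, giving a = 0.5859 m/s².

0.59 m/s²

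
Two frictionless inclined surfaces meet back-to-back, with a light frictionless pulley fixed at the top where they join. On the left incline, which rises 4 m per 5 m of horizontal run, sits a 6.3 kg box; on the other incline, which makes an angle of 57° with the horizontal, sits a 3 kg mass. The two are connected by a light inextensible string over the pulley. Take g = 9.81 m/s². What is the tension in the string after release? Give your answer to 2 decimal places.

29.17 N

Resolve each weight along its own incline: the 6.3 kg mass has component 6.3 × 9.81 × sin 38.66° = 38.608 N down its slope, and the 3 kg mass has 3 × 9.81 × sin 57° = 24.682 N down its slope.
The 6.3 kg side's 38.608 N exceeds the other side's 24.682 N, so that mass slides down and the 3 kg mass slides up. Taking that direction as positive, Newton's second law for the whole system gives 38.608 − 24.682 = (6.3 + 3) a, so a = 13.926 / 9.3 = 1.4974 m/s².
For the 3 kg mass (up-slope positive): T − 24.682 = 3 × 1.4974, so T = 29.174 N.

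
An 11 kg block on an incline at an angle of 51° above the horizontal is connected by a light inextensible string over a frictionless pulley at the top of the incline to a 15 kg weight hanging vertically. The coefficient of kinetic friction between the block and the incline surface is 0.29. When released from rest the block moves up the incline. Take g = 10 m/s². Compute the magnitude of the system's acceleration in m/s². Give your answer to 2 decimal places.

For the block on the incline: the weight component along the slope is m₁g sin 51° = 11 × 10 × 0.7771 = 85.481 N and the normal force is N = m₁g cos 51° = 69.225 N.
Kinetic friction opposes the block's motion up the incline: f = μN = 0.29 × 69.225 = 20.075 N acting down the slope.
Newton's second law for the block (up-slope positive): T − 85.481 − 20.075 = 11 a. For the hanging weight (downward positive): 15 × 10 − T = 15 a.
Adding the two equations eliminates T: 44.444 = 26 a, so a = 1.7094 m/s².

1.71 m/s²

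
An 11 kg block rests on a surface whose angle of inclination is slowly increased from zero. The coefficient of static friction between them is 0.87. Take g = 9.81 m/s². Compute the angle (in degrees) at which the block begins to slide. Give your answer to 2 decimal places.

41.02°

At the threshold of sliding, static friction is at its maximum μ_s N and exactly balances the weight component along the incline: mg sin θ = μ_s mg cos θ.
Hence tan θ = μ_s = 0.87, so θ = arctan(0.87) = 41.0233°.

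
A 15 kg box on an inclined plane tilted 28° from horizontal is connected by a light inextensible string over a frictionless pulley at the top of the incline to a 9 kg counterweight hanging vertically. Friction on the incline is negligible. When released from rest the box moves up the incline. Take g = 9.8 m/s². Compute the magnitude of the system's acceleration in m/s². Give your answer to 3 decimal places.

For the box on the incline: the weight component along the slope is m₁g sin 28° = 15 × 9.8 × 0.4695 = 69.016 N and the normal force is N = m₁g cos 28° = 129.793 N.
Newton's second law for the box (up-slope positive): T − 69.016 = 15 a. For the hanging counterweight (downward positive): 9 × 9.8 − T = 9 a.
Adding the two equations eliminates T: 19.184 = 24 a, so a = 0.7993 m/s².

0.799 m/s²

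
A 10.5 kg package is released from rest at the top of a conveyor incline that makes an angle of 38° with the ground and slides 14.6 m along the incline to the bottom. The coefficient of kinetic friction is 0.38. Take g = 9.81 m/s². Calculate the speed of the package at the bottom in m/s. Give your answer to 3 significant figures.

The weight component along the incline is mg sin 38° = 63.416 N and the normal force is N = mg cos 38° = 81.169 N.
Friction up the slope is f = μN = 0.38 × 81.169 = 30.844 N, so the net downslope force is 63.416 − 30.844 = 32.572 N and a = 32.572 / 10.5 = 3.1021 m/s².
Starting from rest over a distance of 14.6 m, v² = 2aL = 2 × 3.1021 × 14.6 = 90.5813, so v = 9.5174 m/s.

9.52 m/s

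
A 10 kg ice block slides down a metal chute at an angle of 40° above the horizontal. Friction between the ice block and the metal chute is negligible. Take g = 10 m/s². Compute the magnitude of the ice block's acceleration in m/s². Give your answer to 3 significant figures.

Resolving the weight along the incline: the component pulling the ice block down the slope is mg sin 40° = 10 × 10 × 0.6428 = 64.280 N, and the normal force is N = mg cos 40° = 10 × 10 × 0.7660 = 76.600 N.
With no friction the net force along the incline is 64.280 N, so a = g sin 40° = 64.280 / 10 = 6.4280 m/s².

6.43 m/s²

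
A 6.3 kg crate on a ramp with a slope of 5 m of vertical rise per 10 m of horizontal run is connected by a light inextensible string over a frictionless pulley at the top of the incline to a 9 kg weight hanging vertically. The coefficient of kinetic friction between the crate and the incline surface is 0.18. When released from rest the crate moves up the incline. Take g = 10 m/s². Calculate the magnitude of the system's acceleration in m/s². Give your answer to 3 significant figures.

3.38 m/s²

For the crate on the incline: the weight component along the slope is m₁g sin 26.57° = 6.3 × 10 × 0.4472 = 28.174 N and the normal force is N = m₁g cos 26.57° = 56.349 N.
Kinetic friction opposes the crate's motion up the incline: f = μN = 0.18 × 56.349 = 10.143 N acting down the slope.
Newton's second law for the crate (up-slope positive): T − 28.174 − 10.143 = 6.3 a. For the hanging weight (downward positive): 9 × 10 − T = 9 a.
Adding the two equations eliminates T: 51.683 = 15.3 a, so a = 3.3780 m/s².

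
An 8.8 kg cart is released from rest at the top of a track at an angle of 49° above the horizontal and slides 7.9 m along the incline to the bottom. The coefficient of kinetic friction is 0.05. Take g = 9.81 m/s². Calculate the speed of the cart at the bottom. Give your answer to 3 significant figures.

10.6 m/s

The weight component along the incline is mg sin 49° = 65.153 N and the normal force is N = mg cos 49° = 56.636 N.
Friction up the slope is f = μN = 0.05 × 56.636 = 2.832 N, so the net downslope force is 65.153 − 2.832 = 62.321 N and a = 62.321 / 8.8 = 7.0819 m/s².
Starting from rest over a distance of 7.9 m, v² = 2aL = 2 × 7.0819 × 7.9 = 111.8940, so v = 10.5780 m/s.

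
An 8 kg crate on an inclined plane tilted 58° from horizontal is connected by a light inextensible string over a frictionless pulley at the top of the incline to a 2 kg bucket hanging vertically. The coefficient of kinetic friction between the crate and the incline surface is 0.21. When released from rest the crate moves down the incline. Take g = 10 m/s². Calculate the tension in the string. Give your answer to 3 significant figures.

27.8 N

For the crate on the incline: the weight component along the slope is m₁g sin 58° = 8 × 10 × 0.8480 = 67.840 N and the normal force is N = m₁g cos 58° = 42.394 N.
Kinetic friction opposes the crate's motion down the incline: f = μN = 0.21 × 42.394 = 8.903 N acting up the slope.
Newton's second law for the crate (down-slope positive): 67.840 − 8.903 − T = 8 a. For the hanging bucket (upward positive): T − 2 × 10 = 2 a.
Adding the two equations eliminates T: 38.937 = 10 a, so a = 3.8937 m/s².
Then from the hanging bucket's equation, T = 2 × (10 + 3.8937) = 27.787 N.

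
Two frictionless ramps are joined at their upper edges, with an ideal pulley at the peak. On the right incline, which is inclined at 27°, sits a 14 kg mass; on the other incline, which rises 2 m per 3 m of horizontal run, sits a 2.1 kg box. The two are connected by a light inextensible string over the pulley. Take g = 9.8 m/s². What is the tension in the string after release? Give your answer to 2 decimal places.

Resolve each weight along its own incline: the 14 kg mass has component 14 × 9.8 × sin 27° = 62.287 N down its slope, and the 2.1 kg mass has 2.1 × 9.8 × sin 33.69° = 11.416 N down its slope.
The 14 kg side's 62.287 N exceeds the other side's 11.416 N, so that mass slides down and the 2.1 kg mass slides up. Taking that direction as positive, Newton's second law for the whole system gives 62.287 − 11.416 = (14 + 2.1) a, so a = 50.871 / 16.1 = 3.1597 m/s².
For the 2.1 kg mass (up-slope positive): T − 11.416 = 2.1 × 3.1597, so T = 18.051 N.

18.05 N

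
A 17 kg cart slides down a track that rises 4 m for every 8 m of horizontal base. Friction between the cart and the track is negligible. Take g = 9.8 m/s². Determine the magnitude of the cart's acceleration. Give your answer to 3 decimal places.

Resolving the weight along the incline: the component pulling the cart down the slope is mg sin 26.57° = 17 × 9.8 × 0.4472 = 74.504 N, and the normal force is N = mg cos 26.57° = 17 × 9.8 × 0.8944 = 149.007 N.
With no friction the net force along the incline is 74.504 N, so a = g sin 26.57° = 74.504 / 17 = 4.3826 m/s².

4.383 m/s²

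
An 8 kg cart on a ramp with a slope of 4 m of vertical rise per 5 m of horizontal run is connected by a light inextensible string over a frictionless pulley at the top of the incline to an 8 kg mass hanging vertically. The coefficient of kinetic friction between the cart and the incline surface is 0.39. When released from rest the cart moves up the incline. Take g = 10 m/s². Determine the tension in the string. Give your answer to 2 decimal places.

77.17 N

For the cart on the incline: the weight component along the slope is m₁g sin 38.66° = 8 × 10 × 0.6247 = 49.976 N and the normal force is N = m₁g cos 38.66° = 62.470 N.
Kinetic friction opposes the cart's motion up the incline: f = μN = 0.39 × 62.470 = 24.363 N acting down the slope.
Newton's second law for the cart (up-slope positive): T − 49.976 − 24.363 = 8 a. For the hanging mass (downward positive): 8 × 10 − T = 8 a.
Adding the two equations eliminates T: 5.661 = 16 a, so a = 0.3538 m/s².
Then from the hanging mass's equation, T = 8 × (10 − 0.3538) = 77.170 N.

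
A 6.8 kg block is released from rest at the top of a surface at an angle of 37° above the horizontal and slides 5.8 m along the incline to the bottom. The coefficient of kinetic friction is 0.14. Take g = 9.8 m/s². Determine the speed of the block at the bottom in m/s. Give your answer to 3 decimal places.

The weight component along the incline is mg sin 37° = 40.105 N and the normal force is N = mg cos 37° = 53.221 N.
Friction up the slope is f = μN = 0.14 × 53.221 = 7.451 N, so the net downslope force is 40.105 − 7.451 = 32.654 N and a = 32.654 / 6.8 = 4.8021 m/s².
Starting from rest over a distance of 5.8 m, v² = 2aL = 2 × 4.8021 × 5.8 = 55.7044, so v = 7.4635 m/s.

7.464 m/s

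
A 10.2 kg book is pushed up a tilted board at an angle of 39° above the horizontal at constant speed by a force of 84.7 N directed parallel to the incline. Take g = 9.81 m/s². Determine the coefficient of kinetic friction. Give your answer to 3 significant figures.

0.279

At constant speed ΣF = 0 along the incline. The applied 84.7 N acts up the slope; the weight component mg sin 39° = 62.971 N and kinetic friction μN both act down the slope.
So 84.7 = 62.971 + μ × 77.763, giving μ = (84.7 − 62.971) / 77.763 = 0.2794.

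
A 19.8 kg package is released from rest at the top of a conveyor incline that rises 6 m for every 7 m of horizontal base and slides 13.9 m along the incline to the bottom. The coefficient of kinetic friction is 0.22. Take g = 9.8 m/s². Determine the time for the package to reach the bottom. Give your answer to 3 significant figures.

The weight component along the incline is mg sin 40.60° = 126.280 N and the normal force is N = mg cos 40.60° = 147.326 N.
Friction up the slope is f = μN = 0.22 × 147.326 = 32.412 N, so the net downslope force is 126.280 − 32.412 = 93.868 N and a = 93.868 / 19.8 = 4.7408 m/s².
Starting from rest, L = ½at², so t = √(2L/a) = √(2 × 13.9 / 4.7408) = 2.4216 s.

2.42 s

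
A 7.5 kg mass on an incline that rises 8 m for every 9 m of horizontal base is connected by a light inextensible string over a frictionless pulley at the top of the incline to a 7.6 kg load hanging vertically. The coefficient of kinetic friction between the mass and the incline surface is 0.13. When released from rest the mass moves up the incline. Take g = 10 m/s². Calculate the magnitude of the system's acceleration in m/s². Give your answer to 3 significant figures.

1.25 m/s²

For the mass on the incline: the weight component along the slope is m₁g sin 41.63° = 7.5 × 10 × 0.6644 = 49.830 N and the normal force is N = m₁g cos 41.63° = 56.056 N.
Kinetic friction opposes the mass's motion up the incline: f = μN = 0.13 × 56.056 = 7.287 N acting down the slope.
Newton's second law for the mass (up-slope positive): T − 49.830 − 7.287 = 7.5 a. For the hanging load (downward positive): 7.6 × 10 − T = 7.6 a.
Adding the two equations eliminates T: 18.883 = 15.1 a, so a = 1.2505 m/s².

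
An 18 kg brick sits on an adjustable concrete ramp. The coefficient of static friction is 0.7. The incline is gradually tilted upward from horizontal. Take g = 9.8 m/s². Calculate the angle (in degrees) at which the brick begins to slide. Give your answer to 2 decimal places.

At the threshold of sliding, static friction is at its maximum μ_s N and exactly balances the weight component along the incline: mg sin θ = μ_s mg cos θ.
Hence tan θ = μ_s = 0.7, so θ = arctan(0.7) = 34.9920°.

34.99°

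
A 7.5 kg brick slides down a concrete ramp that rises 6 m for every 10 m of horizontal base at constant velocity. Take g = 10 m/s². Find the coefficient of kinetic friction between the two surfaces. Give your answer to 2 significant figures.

0.60

At constant velocity the net force along the incline is zero: mg sin 30.96° = μ mg cos 30.96°.
So μ = tan 30.96° = 0.5145 / 0.8575 = 0.6000.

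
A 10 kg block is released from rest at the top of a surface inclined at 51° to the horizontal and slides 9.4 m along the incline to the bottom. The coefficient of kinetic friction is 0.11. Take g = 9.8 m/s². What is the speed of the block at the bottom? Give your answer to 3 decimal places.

11.420 m/s

The weight component along the incline is mg sin 51° = 76.160 N and the normal force is N = mg cos 51° = 61.673 N.
Friction up the slope is f = μN = 0.11 × 61.673 = 6.784 N, so the net downslope force is 76.160 − 6.784 = 69.376 N and a = 69.376 / 10 = 6.9376 m/s².
Starting from rest over a distance of 9.4 m, v² = 2aL = 2 × 6.9376 × 9.4 = 130.4269, so v = 11.4205 m/s.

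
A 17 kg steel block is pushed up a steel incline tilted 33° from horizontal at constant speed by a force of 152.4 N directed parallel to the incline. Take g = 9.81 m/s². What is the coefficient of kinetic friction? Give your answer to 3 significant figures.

At constant speed ΣF = 0 along the incline. The applied 152.4 N acts up the slope; the weight component mg sin 33° = 90.829 N and kinetic friction μN both act down the slope.
So 152.4 = 90.829 + μ × 139.865, giving μ = (152.4 − 90.829) / 139.865 = 0.4402.

0.440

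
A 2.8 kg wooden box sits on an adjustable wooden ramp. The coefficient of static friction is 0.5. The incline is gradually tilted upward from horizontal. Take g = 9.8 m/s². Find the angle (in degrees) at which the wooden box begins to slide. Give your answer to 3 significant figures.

At the threshold of sliding, static friction is at its maximum μ_s N and exactly balances the weight component along the incline: mg sin θ = μ_s mg cos θ.
Hence tan θ = μ_s = 0.5, so θ = arctan(0.5) = 26.5651°.

26.6°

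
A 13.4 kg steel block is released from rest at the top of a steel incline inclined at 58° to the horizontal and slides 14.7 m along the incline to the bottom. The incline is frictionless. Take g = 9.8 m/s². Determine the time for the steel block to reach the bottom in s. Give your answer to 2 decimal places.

The weight component along the incline is mg sin 58° = 111.366 N and the normal force is N = mg cos 58° = 69.589 N.
With no friction, a = g sin 58° = 8.3109 m/s².
Starting from rest, L = ½at², so t = √(2L/a) = √(2 × 14.7 / 8.3109) = 1.8808 s.

1.88 s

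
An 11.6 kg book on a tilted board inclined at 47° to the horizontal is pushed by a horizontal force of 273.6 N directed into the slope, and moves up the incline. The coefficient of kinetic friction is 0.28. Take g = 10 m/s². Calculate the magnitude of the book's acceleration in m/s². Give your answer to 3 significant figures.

2.03 m/s²

The horizontal push has components F cos 47° = 273.6 × 0.6820 = 186.595 N up the incline and F sin 47° = 273.6 × 0.7314 = 200.111 N pressing into the surface.
The normal force is therefore N = mg cos 47° + F sin 47° = 79.112 + 200.111 = 279.223 N, and kinetic friction down the slope is μN = 0.28 × 279.223 = 78.182 N.
Along the incline: F cos 47° − mg sin 47° − μN = ma, so 186.595 − 84.842 − 78.182 = 11.6 a, giving a = 2.0320 m/s².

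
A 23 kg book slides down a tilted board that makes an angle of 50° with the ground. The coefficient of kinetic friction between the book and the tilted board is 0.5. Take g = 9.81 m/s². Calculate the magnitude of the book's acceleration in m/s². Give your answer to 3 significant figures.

Resolving the weight along the incline: the component pulling the book down the slope is mg sin 50° = 23 × 9.81 × 0.7660 = 172.833 N, and the normal force is N = mg cos 50° = 23 × 9.81 × 0.6428 = 145.035 N.
Kinetic friction acts up the slope with magnitude f = μN = 0.5 × 145.035 = 72.517 N.
Net force along the incline is 172.833 − 72.517 = 100.316 N, so a = 100.316 / 23 = 4.3616 m/s².

4.36 m/s²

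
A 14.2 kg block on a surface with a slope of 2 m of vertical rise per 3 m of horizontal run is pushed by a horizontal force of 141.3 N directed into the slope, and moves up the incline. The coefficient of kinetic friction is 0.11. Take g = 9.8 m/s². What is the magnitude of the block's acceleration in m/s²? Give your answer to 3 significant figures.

The horizontal push has components F cos 33.69° = 141.3 × 0.8321 = 117.576 N up the incline and F sin 33.69° = 141.3 × 0.5547 = 78.379 N pressing into the surface.
The normal force is therefore N = mg cos 33.69° + F sin 33.69° = 115.795 + 78.379 = 194.174 N, and kinetic friction down the slope is μN = 0.11 × 194.174 = 21.359 N.
Along the incline: F cos 33.69° − mg sin 33.69° − μN = ma, so 117.576 − 77.192 − 21.359 = 14.2 a, giving a = 1.3398 m/s².

1.34 m/s²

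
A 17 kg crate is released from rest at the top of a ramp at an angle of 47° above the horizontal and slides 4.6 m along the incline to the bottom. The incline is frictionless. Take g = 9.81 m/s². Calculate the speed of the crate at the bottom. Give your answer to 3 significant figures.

The weight component along the incline is mg sin 47° = 121.968 N and the normal force is N = mg cos 47° = 113.737 N.
With no friction, a = g sin 47° = 7.1746 m/s².
Starting from rest over a distance of 4.6 m, v² = 2aL = 2 × 7.1746 × 4.6 = 66.0063, so v = 8.1244 m/s.

8.12 m/s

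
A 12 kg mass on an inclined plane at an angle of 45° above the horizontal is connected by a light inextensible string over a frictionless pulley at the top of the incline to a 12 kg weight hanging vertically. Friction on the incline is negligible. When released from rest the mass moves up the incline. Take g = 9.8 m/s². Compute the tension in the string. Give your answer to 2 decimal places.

100.38 N

For the mass on the incline: the weight component along the slope is m₁g sin 45° = 12 × 9.8 × 0.7071 = 83.155 N and the normal force is N = m₁g cos 45° = 83.156 N.
Newton's second law for the mass (up-slope positive): T − 83.155 = 12 a. For the hanging weight (downward positive): 12 × 9.8 − T = 12 a.
Adding the two equations eliminates T: 34.445 = 24 a, so a = 1.4352 m/s².
Then from the hanging weight's equation, T = 12 × (9.8 − 1.4352) = 100.378 N.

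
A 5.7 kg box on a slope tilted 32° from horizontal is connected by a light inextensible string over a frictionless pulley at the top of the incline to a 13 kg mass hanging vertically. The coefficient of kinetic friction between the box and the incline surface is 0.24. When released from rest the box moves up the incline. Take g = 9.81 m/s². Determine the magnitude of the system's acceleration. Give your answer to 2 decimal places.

For the box on the incline: the weight component along the slope is m₁g sin 32° = 5.7 × 9.81 × 0.5299 = 29.630 N and the normal force is N = m₁g cos 32° = 47.420 N.
Kinetic friction opposes the box's motion up the incline: f = μN = 0.24 × 47.420 = 11.381 N acting down the slope.
Newton's second law for the box (up-slope positive): T − 29.630 − 11.381 = 5.7 a. For the hanging mass (downward positive): 13 × 9.81 − T = 13 a.
Adding the two equations eliminates T: 86.519 = 18.7 a, so a = 4.6267 m/s².

4.63 m/s²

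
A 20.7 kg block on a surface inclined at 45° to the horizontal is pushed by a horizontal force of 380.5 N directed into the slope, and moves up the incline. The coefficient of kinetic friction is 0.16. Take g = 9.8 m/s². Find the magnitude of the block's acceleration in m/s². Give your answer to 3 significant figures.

2.88 m/s²

The horizontal push has components F cos 45° = 380.5 × 0.7071 = 269.052 N up the incline and F sin 45° = 380.5 × 0.7071 = 269.052 N pressing into the surface.
The normal force is therefore N = mg cos 45° + F sin 45° = 143.442 + 269.052 = 412.494 N, and kinetic friction down the slope is μN = 0.16 × 412.494 = 65.999 N.
Along the incline: F cos 45° − mg sin 45° − μN = ma, so 269.052 − 143.442 − 65.999 = 20.7 a, giving a = 2.8798 m/s².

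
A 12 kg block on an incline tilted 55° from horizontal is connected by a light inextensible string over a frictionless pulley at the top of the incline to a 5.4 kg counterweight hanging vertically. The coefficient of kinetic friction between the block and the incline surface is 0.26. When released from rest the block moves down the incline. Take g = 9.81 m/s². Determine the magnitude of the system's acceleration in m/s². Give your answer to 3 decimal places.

1.489 m/s²

For the block on the incline: the weight component along the slope is m₁g sin 55° = 12 × 9.81 × 0.8192 = 96.436 N and the normal force is N = m₁g cos 55° = 67.521 N.
Kinetic friction opposes the block's motion down the incline: f = μN = 0.26 × 67.521 = 17.555 N acting up the slope.
Newton's second law for the block (down-slope positive): 96.436 − 17.555 − T = 12 a. For the hanging counterweight (upward positive): T − 5.4 × 9.81 = 5.4 a.
Adding the two equations eliminates T: 25.907 = 17.4 a, so a = 1.4889 m/s².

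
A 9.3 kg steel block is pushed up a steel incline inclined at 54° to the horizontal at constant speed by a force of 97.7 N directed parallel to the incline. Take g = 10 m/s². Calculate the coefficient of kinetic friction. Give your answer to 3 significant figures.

0.411

At constant speed ΣF = 0 along the incline. The applied 97.7 N acts up the slope; the weight component mg sin 54° = 75.239 N and kinetic friction μN both act down the slope.
So 97.7 = 75.239 + μ × 54.664, giving μ = (97.7 − 75.239) / 54.664 = 0.4109.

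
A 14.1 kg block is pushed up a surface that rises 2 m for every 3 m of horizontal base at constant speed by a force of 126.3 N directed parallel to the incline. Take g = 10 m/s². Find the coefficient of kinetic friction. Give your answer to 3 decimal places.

0.410

At constant speed ΣF = 0 along the incline. The applied 126.3 N acts up the slope; the weight component mg sin 33.69° = 78.213 N and kinetic friction μN both act down the slope.
So 126.3 = 78.213 + μ × 117.319, giving μ = (126.3 − 78.213) / 117.319 = 0.4099.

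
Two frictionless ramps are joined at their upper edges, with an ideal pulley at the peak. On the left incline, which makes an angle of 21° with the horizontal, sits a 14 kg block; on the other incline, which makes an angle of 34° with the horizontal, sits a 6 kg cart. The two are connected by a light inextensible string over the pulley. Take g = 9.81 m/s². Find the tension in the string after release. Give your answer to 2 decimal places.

Resolve each weight along its own incline: the 14 kg mass has component 14 × 9.81 × sin 21° = 49.218 N down its slope, and the 6 kg mass has 6 × 9.81 × sin 34° = 32.914 N down its slope.
The 14 kg side's 49.218 N exceeds the other side's 32.914 N, so that mass slides down and the 6 kg mass slides up. Taking that direction as positive, Newton's second law for the whole system gives 49.218 − 32.914 = (14 + 6) a, so a = 16.304 / 20 = 0.8152 m/s².
For the 6 kg mass (up-slope positive): T − 32.914 = 6 × 0.8152, so T = 37.805 N.

37.81 N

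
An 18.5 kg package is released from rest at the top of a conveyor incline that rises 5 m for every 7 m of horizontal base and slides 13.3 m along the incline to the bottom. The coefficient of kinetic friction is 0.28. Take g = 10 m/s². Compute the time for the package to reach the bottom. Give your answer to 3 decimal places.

2.744 s

The weight component along the incline is mg sin 35.54° = 107.529 N and the normal force is N = mg cos 35.54° = 150.541 N.
Friction up the slope is f = μN = 0.28 × 150.541 = 42.151 N, so the net downslope force is 107.529 − 42.151 = 65.378 N and a = 65.378 / 18.5 = 3.5339 m/s².
Starting from rest, L = ½at², so t = √(2L/a) = √(2 × 13.3 / 3.5339) = 2.7436 s.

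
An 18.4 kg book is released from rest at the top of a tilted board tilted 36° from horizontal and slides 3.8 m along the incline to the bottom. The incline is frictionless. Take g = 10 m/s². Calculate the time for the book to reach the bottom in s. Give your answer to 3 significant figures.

The weight component along the incline is mg sin 36° = 108.152 N and the normal force is N = mg cos 36° = 148.859 N.
With no friction, a = g sin 36° = 5.8779 m/s².
Starting from rest, L = ½at², so t = √(2L/a) = √(2 × 3.8 / 5.8779) = 1.1371 s.

1.14 s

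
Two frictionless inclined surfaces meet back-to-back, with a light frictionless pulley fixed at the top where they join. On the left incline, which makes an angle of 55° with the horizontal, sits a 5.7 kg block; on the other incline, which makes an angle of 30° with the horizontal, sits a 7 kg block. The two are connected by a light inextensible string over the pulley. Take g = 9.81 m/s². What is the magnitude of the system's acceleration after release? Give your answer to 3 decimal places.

0.903 m/s²

Resolve each weight along its own incline: the 5.7 kg mass has component 5.7 × 9.81 × sin 55° = 45.805 N down its slope, and the 7 kg mass has 7 × 9.81 × sin 30° = 34.335 N down its slope.
The 5.7 kg side's 45.805 N exceeds the other side's 34.335 N, so that mass slides down and the 7 kg mass slides up. Taking that direction as positive, Newton's second law for the whole system gives 45.805 − 34.335 = (5.7 + 7) a, so a = 11.470 / 12.7 = 0.9031 m/s².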